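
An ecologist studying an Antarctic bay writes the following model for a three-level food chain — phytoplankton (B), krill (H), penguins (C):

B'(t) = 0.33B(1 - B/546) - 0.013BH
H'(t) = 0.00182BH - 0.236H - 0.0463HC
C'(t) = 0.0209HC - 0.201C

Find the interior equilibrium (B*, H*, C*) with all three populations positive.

From dC/dt = 0: 0.0209H* = 0.201, so H* = 9.62.
From dB/dt = 0: 0.33(1 - B*/546) = 0.013·9.62, giving B* = 546·(1 - 0.379) = 339.
From dH/dt = 0: 0.00182·339 - 0.236 = 0.0463C*, so C* = 0.381/0.0463 = 8.23.

B* ≈ 339, H* ≈ 9.62, C* ≈ 8.23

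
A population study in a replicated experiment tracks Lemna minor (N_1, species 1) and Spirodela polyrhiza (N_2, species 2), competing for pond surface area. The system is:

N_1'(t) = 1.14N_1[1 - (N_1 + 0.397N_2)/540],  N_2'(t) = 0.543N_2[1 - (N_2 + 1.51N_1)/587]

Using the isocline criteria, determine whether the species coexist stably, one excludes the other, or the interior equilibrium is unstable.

Compare the nullcline intercepts: K1/α12 = 540/0.397 = 1360 > K2 = 587; K2/α21 = 587/1.51 = 389 < K1 = 540.
Since the inequalities point opposite ways, species 1 can invade but species 2 cannot.

species 1 excludes species 2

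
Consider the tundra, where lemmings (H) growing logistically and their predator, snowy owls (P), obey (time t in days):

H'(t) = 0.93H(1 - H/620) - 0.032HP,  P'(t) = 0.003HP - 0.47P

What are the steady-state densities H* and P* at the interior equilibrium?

From dP/dt = 0 with P > 0: 0.003H* = 0.47, so H* = 157.
Substitute into dH/dt = 0: 0.93(1 - 157/620) = 0.032P*.
The bracket is 0.747, giving P* = 0.695/0.032 = 21.7.

H* ≈ 157, P* ≈ 21.7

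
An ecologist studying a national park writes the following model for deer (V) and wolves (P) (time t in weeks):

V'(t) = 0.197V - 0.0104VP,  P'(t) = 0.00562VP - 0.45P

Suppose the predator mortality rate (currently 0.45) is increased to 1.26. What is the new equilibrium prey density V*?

At the interior fixed point, setting dP/dt = 0 with P > 0 fixes V* = (predator death rate)/(VP coefficient) — independent of the other coefficients.
With the change, V* = 1.26/0.00562 = 224; it rises from 80.1.

V* ≈ 224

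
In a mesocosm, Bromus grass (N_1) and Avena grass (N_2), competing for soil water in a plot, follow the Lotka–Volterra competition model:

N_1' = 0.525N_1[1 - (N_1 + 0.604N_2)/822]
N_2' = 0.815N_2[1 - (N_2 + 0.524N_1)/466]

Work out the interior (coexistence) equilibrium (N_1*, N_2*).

N_1* ≈ 791, N_2* ≈ 51.6

Setting both brackets to zero gives the nullclines N_1 + 0.604N_2 = 822 and 0.524N_1 + N_2 = 466.
Substituting N_2 = 466 - 0.524N_1 into the first: N_1(1 - 0.604·0.524) = 822 - 0.604·466.
So N_1* = 541/0.684 = 791, and then N_2* = 466 - 0.524·791 = 51.6.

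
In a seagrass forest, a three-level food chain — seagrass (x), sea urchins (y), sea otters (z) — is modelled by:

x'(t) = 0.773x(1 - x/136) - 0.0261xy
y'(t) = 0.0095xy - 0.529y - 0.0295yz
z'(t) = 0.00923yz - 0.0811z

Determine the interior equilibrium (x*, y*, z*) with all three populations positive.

x* ≈ 95.7, y* ≈ 8.79, z* ≈ 12.9

From dz/dt = 0: 0.00923y* = 0.0811, so y* = 8.79.
From dx/dt = 0: 0.773(1 - x*/136) = 0.0261·8.79, giving x* = 136·(1 - 0.297) = 95.7.
From dy/dt = 0: 0.0095·95.7 - 0.529 = 0.0295z*, so z* = 0.38/0.0295 = 12.9.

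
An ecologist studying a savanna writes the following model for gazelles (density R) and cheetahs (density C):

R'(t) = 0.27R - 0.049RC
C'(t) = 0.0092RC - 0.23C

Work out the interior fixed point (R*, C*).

R* ≈ 25, C* ≈ 5.51

Set dC/dt = 0 with C > 0: 0.0092R - 0.23 = 0, so R* = 0.23/0.0092 = 25.
Set dR/dt = 0 with R > 0: 0.27 - 0.049C = 0, so C* = 0.27/0.049 = 5.51.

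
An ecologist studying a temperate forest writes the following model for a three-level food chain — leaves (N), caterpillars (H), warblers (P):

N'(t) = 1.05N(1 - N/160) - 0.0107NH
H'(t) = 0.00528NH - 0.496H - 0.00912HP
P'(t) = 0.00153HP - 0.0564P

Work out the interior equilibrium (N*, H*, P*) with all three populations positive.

From dP/dt = 0: 0.00153H* = 0.0564, so H* = 36.9.
From dN/dt = 0: 1.05(1 - N*/160) = 0.0107·36.9, giving N* = 160·(1 - 0.376) = 99.9.
From dH/dt = 0: 0.00528·99.9 - 0.496 = 0.00912P*, so P* = 0.0315/0.00912 = 3.45.

N* ≈ 99.9, H* ≈ 36.9, P* ≈ 3.45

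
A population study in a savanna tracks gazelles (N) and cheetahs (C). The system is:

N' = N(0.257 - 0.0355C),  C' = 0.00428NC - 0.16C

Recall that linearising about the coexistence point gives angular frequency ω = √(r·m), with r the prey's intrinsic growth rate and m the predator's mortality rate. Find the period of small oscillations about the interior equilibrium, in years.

T ≈ 31 years

Here r = 0.257 and m = 0.16, so r·m = 0.0411.
ω = √0.0411 = 0.203 per year, hence T = 2π/ω ≈ 31 years.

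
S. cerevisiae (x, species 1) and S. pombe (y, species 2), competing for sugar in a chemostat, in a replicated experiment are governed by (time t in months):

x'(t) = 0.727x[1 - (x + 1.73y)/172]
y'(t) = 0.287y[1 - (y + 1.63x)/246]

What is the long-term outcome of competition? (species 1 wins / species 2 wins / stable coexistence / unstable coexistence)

unstable coexistence (outcome depends on initial conditions)

Compare the nullcline intercepts: K1/α12 = 172/1.73 = 99.4 < K2 = 246; K2/α21 = 246/1.63 = 151 < K1 = 172.
Since both are reversed, neither can invade when rare; the interior point is a saddle.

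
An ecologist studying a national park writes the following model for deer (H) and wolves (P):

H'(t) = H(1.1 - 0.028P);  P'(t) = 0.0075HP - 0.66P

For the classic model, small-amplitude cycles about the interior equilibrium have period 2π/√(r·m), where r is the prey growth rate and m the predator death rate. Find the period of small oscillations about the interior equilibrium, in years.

T ≈ 7.37 years

Here r = 1.1 and m = 0.66, so r·m = 0.726.
ω = √0.726 = 0.852 per year, hence T = 2π/ω ≈ 7.37 years.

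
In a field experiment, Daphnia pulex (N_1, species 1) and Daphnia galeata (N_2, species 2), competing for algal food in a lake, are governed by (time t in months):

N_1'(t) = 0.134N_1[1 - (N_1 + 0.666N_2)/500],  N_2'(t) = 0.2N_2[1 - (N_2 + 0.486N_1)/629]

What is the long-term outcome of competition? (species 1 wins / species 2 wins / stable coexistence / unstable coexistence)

Compare the nullcline intercepts: K1/α12 = 500/0.666 = 751 > K2 = 629; K2/α21 = 629/0.486 = 1290 > K1 = 500.
Since both inequalities hold, each species can invade when rare, so the interior equilibrium is stable.

stable coexistence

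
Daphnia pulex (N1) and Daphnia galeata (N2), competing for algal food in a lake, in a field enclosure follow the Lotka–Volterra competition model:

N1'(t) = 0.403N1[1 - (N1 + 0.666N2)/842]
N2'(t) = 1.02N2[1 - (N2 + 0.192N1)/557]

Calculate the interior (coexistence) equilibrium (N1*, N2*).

N1* ≈ 540, N2* ≈ 453

Setting both brackets to zero gives the nullclines N1 + 0.666N2 = 842 and 0.192N1 + N2 = 557.
Substituting N2 = 557 - 0.192N1 into the first: N1(1 - 0.666·0.192) = 842 - 0.666·557.
So N1* = 471/0.872 = 540, and then N2* = 557 - 0.192·540 = 453.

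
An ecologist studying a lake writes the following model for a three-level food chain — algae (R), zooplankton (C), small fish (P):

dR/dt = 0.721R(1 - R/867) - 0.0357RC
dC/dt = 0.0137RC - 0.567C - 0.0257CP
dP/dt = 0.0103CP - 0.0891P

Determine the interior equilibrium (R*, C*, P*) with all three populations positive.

R* ≈ 496, C* ≈ 8.65, P* ≈ 242

From dP/dt = 0: 0.0103C* = 0.0891, so C* = 8.65.
From dR/dt = 0: 0.721(1 - R*/867) = 0.0357·8.65, giving R* = 867·(1 - 0.428) = 496.
From dC/dt = 0: 0.0137·496 - 0.567 = 0.0257P*, so P* = 6.22/0.0257 = 242.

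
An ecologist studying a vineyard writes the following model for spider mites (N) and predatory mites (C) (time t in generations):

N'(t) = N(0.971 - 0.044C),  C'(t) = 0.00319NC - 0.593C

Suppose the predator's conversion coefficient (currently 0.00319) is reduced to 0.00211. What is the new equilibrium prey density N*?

At the interior fixed point, setting dC/dt = 0 with C > 0 fixes N* = (predator death rate)/(NC coefficient) — independent of the other coefficients.
With the change, N* = 0.593/0.00211 = 281; it rises from 186.

N* ≈ 281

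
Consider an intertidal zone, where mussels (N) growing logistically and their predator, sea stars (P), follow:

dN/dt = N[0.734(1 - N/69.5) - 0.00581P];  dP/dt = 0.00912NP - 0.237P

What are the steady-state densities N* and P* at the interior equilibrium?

N* ≈ 26, P* ≈ 79.1

From dP/dt = 0 with P > 0: 0.00912N* = 0.237, so N* = 26.
Substitute into dN/dt = 0: 0.734(1 - 26/69.5) = 0.00581P*.
The bracket is 0.626, giving P* = 0.46/0.00581 = 79.1.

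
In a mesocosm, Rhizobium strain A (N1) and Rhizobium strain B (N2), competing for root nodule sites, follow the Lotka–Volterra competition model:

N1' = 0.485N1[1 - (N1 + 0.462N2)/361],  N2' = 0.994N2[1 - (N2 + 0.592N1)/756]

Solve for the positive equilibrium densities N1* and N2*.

N1* ≈ 16.1, N2* ≈ 746

Setting both brackets to zero gives the nullclines N1 + 0.462N2 = 361 and 0.592N1 + N2 = 756.
Substituting N2 = 756 - 0.592N1 into the first: N1(1 - 0.462·0.592) = 361 - 0.462·756.
So N1* = 11.7/0.726 = 16.1, and then N2* = 756 - 0.592·16.1 = 746.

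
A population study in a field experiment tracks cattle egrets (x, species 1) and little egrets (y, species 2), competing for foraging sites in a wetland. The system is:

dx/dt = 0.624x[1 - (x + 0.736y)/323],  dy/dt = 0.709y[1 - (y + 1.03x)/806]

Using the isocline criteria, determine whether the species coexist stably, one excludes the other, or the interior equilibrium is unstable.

Compare the nullcline intercepts: K1/α12 = 323/0.736 = 439 < K2 = 806; K2/α21 = 806/1.03 = 783 > K1 = 323.
Since the inequalities point opposite ways, species 2 can invade but species 1 cannot.

species 2 excludes species 1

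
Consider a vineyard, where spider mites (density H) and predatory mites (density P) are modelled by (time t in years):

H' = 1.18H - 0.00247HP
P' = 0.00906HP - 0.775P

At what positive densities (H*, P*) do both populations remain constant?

Set dP/dt = 0 with P > 0: 0.00906H - 0.775 = 0, so H* = 0.775/0.00906 = 85.5.
Set dH/dt = 0 with H > 0: 1.18 - 0.00247P = 0, so P* = 1.18/0.00247 = 478.

H* ≈ 85.5, P* ≈ 478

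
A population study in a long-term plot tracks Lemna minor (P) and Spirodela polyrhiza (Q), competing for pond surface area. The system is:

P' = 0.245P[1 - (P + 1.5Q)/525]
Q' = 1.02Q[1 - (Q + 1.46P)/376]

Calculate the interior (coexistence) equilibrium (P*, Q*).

Setting both brackets to zero gives the nullclines P + 1.5Q = 525 and 1.46P + Q = 376.
Substituting Q = 376 - 1.46P into the first: P(1 - 1.5·1.46) = 525 - 1.5·376.
So P* = -39/-1.19 = 32.8, and then Q* = 376 - 1.46·32.8 = 328.

P* ≈ 32.8, Q* ≈ 328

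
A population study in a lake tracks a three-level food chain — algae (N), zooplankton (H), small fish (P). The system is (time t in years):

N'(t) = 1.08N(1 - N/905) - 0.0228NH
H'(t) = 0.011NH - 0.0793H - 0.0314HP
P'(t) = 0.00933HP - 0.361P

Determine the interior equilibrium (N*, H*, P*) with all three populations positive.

From dP/dt = 0: 0.00933H* = 0.361, so H* = 38.7.
From dN/dt = 0: 1.08(1 - N*/905) = 0.0228·38.7, giving N* = 905·(1 - 0.817) = 166.
From dH/dt = 0: 0.011·166 - 0.0793 = 0.0314P*, so P* = 1.74/0.0314 = 55.5.

N* ≈ 166, H* ≈ 38.7, P* ≈ 55.5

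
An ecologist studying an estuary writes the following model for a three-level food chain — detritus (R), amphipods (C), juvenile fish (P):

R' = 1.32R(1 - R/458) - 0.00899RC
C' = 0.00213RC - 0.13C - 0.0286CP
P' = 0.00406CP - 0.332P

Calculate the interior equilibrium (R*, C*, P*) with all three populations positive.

R* ≈ 203, C* ≈ 81.8, P* ≈ 10.6

From dP/dt = 0: 0.00406C* = 0.332, so C* = 81.8.
From dR/dt = 0: 1.32(1 - R*/458) = 0.00899·81.8, giving R* = 458·(1 - 0.557) = 203.
From dC/dt = 0: 0.00213·203 - 0.13 = 0.0286P*, so P* = 0.302/0.0286 = 10.6.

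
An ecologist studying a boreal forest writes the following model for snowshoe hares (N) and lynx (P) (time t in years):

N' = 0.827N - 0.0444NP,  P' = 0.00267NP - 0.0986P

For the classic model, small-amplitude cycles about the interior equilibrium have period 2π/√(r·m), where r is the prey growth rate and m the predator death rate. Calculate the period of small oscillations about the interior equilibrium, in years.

T ≈ 22 years

Here r = 0.827 and m = 0.0986, so r·m = 0.0815.
ω = √0.0815 = 0.286 per year, hence T = 2π/ω ≈ 22 years.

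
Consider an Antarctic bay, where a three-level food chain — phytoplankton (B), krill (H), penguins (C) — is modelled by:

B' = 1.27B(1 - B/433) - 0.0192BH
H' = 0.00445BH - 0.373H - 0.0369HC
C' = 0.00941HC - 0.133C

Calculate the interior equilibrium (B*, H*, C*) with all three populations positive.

From dC/dt = 0: 0.00941H* = 0.133, so H* = 14.1.
From dB/dt = 0: 1.27(1 - B*/433) = 0.0192·14.1, giving B* = 433·(1 - 0.214) = 340.
From dH/dt = 0: 0.00445·340 - 0.373 = 0.0369C*, so C* = 1.14/0.0369 = 31.

B* ≈ 340, H* ≈ 14.1, C* ≈ 31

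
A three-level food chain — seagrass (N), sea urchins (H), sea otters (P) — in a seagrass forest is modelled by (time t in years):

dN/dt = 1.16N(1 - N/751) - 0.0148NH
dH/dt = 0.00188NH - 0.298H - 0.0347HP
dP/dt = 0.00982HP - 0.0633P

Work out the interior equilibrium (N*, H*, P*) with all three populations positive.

N* ≈ 689, H* ≈ 6.45, P* ≈ 28.8

From dP/dt = 0: 0.00982H* = 0.0633, so H* = 6.45.
From dN/dt = 0: 1.16(1 - N*/751) = 0.0148·6.45, giving N* = 751·(1 - 0.0822) = 689.
From dH/dt = 0: 0.00188·689 - 0.298 = 0.0347P*, so P* = 0.998/0.0347 = 28.8.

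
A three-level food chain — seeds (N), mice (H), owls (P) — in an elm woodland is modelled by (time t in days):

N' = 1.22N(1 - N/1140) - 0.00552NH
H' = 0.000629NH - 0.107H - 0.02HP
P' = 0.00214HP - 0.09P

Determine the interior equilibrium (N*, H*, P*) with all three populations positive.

From dP/dt = 0: 0.00214H* = 0.09, so H* = 42.1.
From dN/dt = 0: 1.22(1 - N*/1140) = 0.00552·42.1, giving N* = 1140·(1 - 0.19) = 923.
From dH/dt = 0: 0.000629·923 - 0.107 = 0.02P*, so P* = 0.474/0.02 = 23.7.

N* ≈ 923, H* ≈ 42.1, P* ≈ 23.7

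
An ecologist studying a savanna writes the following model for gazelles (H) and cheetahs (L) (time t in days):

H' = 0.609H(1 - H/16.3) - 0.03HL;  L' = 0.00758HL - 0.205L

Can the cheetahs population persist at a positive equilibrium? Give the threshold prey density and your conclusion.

Threshold H = 27; K < 27, so no, the predator goes extinct.

The predator equation gives dL/dt > 0 only when H > 0.205/0.00758 = 27.
Without the predator, H → K = 16.3. Since 16.3 < 27, the predator cannot invade.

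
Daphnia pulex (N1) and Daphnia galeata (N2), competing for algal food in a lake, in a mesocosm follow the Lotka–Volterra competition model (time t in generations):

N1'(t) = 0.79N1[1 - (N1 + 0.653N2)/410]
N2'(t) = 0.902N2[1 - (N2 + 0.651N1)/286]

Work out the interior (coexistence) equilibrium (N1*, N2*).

Setting both brackets to zero gives the nullclines N1 + 0.653N2 = 410 and 0.651N1 + N2 = 286.
Substituting N2 = 286 - 0.651N1 into the first: N1(1 - 0.653·0.651) = 410 - 0.653·286.
So N1* = 223/0.575 = 388, and then N2* = 286 - 0.651·388 = 33.2.

N1* ≈ 388, N2* ≈ 33.2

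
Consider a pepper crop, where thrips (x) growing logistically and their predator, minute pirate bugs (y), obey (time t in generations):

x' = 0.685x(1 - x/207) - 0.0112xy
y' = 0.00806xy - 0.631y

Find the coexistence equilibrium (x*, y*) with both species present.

From dy/dt = 0 with y > 0: 0.00806x* = 0.631, so x* = 78.3.
Substitute into dx/dt = 0: 0.685(1 - 78.3/207) = 0.0112y*.
The bracket is 0.622, giving y* = 0.426/0.0112 = 38.

x* ≈ 78.3, y* ≈ 38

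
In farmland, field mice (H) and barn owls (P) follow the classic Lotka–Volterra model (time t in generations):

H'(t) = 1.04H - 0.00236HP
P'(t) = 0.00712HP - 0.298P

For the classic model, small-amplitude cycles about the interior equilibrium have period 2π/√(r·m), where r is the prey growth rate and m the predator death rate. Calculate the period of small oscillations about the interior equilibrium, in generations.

T ≈ 11.3 generations

Here r = 1.04 and m = 0.298, so r·m = 0.31.
ω = √0.31 = 0.557 per generation, hence T = 2π/ω ≈ 11.3 generations.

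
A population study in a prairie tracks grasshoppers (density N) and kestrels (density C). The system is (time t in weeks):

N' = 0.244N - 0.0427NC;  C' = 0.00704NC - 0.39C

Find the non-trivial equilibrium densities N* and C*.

Set dC/dt = 0 with C > 0: 0.00704N - 0.39 = 0, so N* = 0.39/0.00704 = 55.4.
Set dN/dt = 0 with N > 0: 0.244 - 0.0427C = 0, so C* = 0.244/0.0427 = 5.71.

N* ≈ 55.4, C* ≈ 5.71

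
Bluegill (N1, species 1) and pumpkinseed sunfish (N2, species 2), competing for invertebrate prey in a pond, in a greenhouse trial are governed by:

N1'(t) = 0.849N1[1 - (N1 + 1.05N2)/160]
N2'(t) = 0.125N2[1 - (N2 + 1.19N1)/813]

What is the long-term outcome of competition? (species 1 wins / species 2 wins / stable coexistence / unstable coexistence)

species 2 excludes species 1

Compare the nullcline intercepts: K1/α12 = 160/1.05 = 152 < K2 = 813; K2/α21 = 813/1.19 = 683 > K1 = 160.
Since the inequalities point opposite ways, species 2 can invade but species 1 cannot.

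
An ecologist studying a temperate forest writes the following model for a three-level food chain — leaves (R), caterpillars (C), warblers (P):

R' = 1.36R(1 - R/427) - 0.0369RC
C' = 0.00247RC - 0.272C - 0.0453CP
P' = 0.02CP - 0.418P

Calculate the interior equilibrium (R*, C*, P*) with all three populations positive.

From dP/dt = 0: 0.02C* = 0.418, so C* = 20.9.
From dR/dt = 0: 1.36(1 - R*/427) = 0.0369·20.9, giving R* = 427·(1 - 0.567) = 185.
From dC/dt = 0: 0.00247·185 - 0.272 = 0.0453P*, so P* = 0.185/0.0453 = 4.08.

R* ≈ 185, C* ≈ 20.9, P* ≈ 4.08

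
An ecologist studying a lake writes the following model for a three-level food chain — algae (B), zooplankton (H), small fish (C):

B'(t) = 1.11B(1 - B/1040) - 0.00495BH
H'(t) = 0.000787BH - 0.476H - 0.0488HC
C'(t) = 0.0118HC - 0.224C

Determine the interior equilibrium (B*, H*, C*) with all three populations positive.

From dC/dt = 0: 0.0118H* = 0.224, so H* = 19.
From dB/dt = 0: 1.11(1 - B*/1040) = 0.00495·19, giving B* = 1040·(1 - 0.0847) = 952.
From dH/dt = 0: 0.000787·952 - 0.476 = 0.0488C*, so C* = 0.273/0.0488 = 5.6.

B* ≈ 952, H* ≈ 19, C* ≈ 5.6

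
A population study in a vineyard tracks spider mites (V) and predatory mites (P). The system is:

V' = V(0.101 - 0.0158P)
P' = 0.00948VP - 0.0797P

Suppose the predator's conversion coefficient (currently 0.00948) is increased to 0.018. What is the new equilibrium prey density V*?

At the interior fixed point, setting dP/dt = 0 with P > 0 fixes V* = (predator death rate)/(VP coefficient) — independent of the other coefficients.
With the change, V* = 0.0797/0.018 = 4.43; it falls from 8.41.

V* ≈ 4.43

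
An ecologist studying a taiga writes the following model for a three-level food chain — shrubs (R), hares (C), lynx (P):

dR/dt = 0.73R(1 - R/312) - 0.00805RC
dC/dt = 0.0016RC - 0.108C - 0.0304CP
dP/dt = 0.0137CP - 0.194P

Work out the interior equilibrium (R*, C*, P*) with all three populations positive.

From dP/dt = 0: 0.0137C* = 0.194, so C* = 14.2.
From dR/dt = 0: 0.73(1 - R*/312) = 0.00805·14.2, giving R* = 312·(1 - 0.156) = 263.
From dC/dt = 0: 0.0016·263 - 0.108 = 0.0304P*, so P* = 0.313/0.0304 = 10.3.

R* ≈ 263, C* ≈ 14.2, P* ≈ 10.3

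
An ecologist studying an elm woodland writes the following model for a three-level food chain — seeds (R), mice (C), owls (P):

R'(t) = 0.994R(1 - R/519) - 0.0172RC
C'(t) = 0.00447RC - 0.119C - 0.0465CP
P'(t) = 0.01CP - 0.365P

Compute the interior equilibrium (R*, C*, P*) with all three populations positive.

R* ≈ 191, C* ≈ 36.5, P* ≈ 15.8

From dP/dt = 0: 0.01C* = 0.365, so C* = 36.5.
From dR/dt = 0: 0.994(1 - R*/519) = 0.0172·36.5, giving R* = 519·(1 - 0.632) = 191.
From dC/dt = 0: 0.00447·191 - 0.119 = 0.0465P*, so P* = 0.736/0.0465 = 15.8.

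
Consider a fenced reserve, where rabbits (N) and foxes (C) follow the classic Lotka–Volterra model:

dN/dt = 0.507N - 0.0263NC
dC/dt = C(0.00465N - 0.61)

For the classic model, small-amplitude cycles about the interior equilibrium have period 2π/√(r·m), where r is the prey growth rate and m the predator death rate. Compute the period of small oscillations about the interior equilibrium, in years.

Here r = 0.507 and m = 0.61, so r·m = 0.309.
ω = √0.309 = 0.556 per year, hence T = 2π/ω ≈ 11.3 years.

T ≈ 11.3 years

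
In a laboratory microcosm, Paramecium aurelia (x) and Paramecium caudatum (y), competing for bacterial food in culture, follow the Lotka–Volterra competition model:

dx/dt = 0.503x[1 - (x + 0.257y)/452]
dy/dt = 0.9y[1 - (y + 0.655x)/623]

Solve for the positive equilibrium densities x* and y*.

x* ≈ 351, y* ≈ 393

Setting both brackets to zero gives the nullclines x + 0.257y = 452 and 0.655x + y = 623.
Substituting y = 623 - 0.655x into the first: x(1 - 0.257·0.655) = 452 - 0.257·623.
So x* = 292/0.832 = 351, and then y* = 623 - 0.655·351 = 393.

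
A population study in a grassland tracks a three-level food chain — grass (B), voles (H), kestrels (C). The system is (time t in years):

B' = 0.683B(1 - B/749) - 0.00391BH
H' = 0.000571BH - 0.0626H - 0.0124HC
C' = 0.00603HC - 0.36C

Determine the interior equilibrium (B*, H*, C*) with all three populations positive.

From dC/dt = 0: 0.00603H* = 0.36, so H* = 59.7.
From dB/dt = 0: 0.683(1 - B*/749) = 0.00391·59.7, giving B* = 749·(1 - 0.342) = 493.
From dH/dt = 0: 0.000571·493 - 0.0626 = 0.0124C*, so C* = 0.219/0.0124 = 17.7.

B* ≈ 493, H* ≈ 59.7, C* ≈ 17.7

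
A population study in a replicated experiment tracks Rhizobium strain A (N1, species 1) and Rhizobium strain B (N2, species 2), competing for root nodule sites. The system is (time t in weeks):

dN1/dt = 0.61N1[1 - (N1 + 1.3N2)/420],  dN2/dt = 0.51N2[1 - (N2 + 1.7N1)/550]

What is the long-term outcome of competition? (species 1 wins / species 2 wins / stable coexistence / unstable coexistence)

unstable coexistence (outcome depends on initial conditions)

Compare the nullcline intercepts: K1/α12 = 420/1.3 = 323 < K2 = 550; K2/α21 = 550/1.7 = 324 < K1 = 420.
Since both are reversed, neither can invade when rare; the interior point is a saddle.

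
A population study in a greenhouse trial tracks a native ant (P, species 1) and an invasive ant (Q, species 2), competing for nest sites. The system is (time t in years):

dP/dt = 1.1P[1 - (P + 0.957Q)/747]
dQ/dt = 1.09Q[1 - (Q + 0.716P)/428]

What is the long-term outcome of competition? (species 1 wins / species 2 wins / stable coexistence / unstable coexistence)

Compare the nullcline intercepts: K1/α12 = 747/0.957 = 781 > K2 = 428; K2/α21 = 428/0.716 = 598 < K1 = 747.
Since the inequalities point opposite ways, species 1 can invade but species 2 cannot.

species 1 excludes species 2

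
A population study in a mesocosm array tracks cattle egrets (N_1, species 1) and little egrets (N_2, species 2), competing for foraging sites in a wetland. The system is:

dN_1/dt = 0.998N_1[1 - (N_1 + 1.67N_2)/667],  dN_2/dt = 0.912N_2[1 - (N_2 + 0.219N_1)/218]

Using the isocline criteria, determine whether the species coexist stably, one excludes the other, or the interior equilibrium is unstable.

Compare the nullcline intercepts: K1/α12 = 667/1.67 = 399 > K2 = 218; K2/α21 = 218/0.219 = 995 > K1 = 667.
Since both inequalities hold, each species can invade when rare, so the interior equilibrium is stable.

stable coexistence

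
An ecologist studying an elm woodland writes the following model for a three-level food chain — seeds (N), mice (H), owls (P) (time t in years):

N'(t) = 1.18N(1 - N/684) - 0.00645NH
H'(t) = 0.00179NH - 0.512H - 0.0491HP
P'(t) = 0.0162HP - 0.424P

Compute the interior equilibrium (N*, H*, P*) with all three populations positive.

N* ≈ 586, H* ≈ 26.2, P* ≈ 10.9

From dP/dt = 0: 0.0162H* = 0.424, so H* = 26.2.
From dN/dt = 0: 1.18(1 - N*/684) = 0.00645·26.2, giving N* = 684·(1 - 0.143) = 586.
From dH/dt = 0: 0.00179·586 - 0.512 = 0.0491P*, so P* = 0.537/0.0491 = 10.9.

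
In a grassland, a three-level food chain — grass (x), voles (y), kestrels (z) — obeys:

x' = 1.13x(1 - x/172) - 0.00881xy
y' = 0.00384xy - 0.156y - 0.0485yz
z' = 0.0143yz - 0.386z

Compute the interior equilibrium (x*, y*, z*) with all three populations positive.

x* ≈ 136, y* ≈ 27, z* ≈ 7.54

From dz/dt = 0: 0.0143y* = 0.386, so y* = 27.
From dx/dt = 0: 1.13(1 - x*/172) = 0.00881·27, giving x* = 172·(1 - 0.21) = 136.
From dy/dt = 0: 0.00384·136 - 0.156 = 0.0485z*, so z* = 0.365/0.0485 = 7.54.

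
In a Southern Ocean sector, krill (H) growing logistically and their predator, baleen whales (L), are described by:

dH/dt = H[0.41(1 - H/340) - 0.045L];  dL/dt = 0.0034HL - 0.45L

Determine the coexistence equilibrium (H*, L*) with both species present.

From dL/dt = 0 with L > 0: 0.0034H* = 0.45, so H* = 132.
Substitute into dH/dt = 0: 0.41(1 - 132/340) = 0.045L*.
The bracket is 0.611, giving L* = 0.25/0.045 = 5.56.

H* ≈ 132, L* ≈ 5.56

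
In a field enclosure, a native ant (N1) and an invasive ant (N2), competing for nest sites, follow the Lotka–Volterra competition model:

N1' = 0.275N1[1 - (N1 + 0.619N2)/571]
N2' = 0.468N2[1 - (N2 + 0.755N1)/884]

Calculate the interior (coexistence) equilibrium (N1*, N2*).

Setting both brackets to zero gives the nullclines N1 + 0.619N2 = 571 and 0.755N1 + N2 = 884.
Substituting N2 = 884 - 0.755N1 into the first: N1(1 - 0.619·0.755) = 571 - 0.619·884.
So N1* = 23.8/0.533 = 44.7, and then N2* = 884 - 0.755·44.7 = 850.

N1* ≈ 44.7, N2* ≈ 850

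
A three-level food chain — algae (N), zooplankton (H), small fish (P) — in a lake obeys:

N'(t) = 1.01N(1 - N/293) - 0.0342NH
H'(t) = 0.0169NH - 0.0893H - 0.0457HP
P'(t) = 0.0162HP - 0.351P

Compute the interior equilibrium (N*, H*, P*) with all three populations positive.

N* ≈ 78, H* ≈ 21.7, P* ≈ 26.9

From dP/dt = 0: 0.0162H* = 0.351, so H* = 21.7.
From dN/dt = 0: 1.01(1 - N*/293) = 0.0342·21.7, giving N* = 293·(1 - 0.734) = 78.
From dH/dt = 0: 0.0169·78 - 0.0893 = 0.0457P*, so P* = 1.23/0.0457 = 26.9.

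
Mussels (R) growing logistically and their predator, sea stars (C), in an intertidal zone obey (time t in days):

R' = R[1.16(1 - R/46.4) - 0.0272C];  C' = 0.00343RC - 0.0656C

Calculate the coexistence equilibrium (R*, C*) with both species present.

From dC/dt = 0 with C > 0: 0.00343R* = 0.0656, so R* = 19.1.
Substitute into dR/dt = 0: 1.16(1 - 19.1/46.4) = 0.0272C*.
The bracket is 0.588, giving C* = 0.682/0.0272 = 25.1.

R* ≈ 19.1, C* ≈ 25.1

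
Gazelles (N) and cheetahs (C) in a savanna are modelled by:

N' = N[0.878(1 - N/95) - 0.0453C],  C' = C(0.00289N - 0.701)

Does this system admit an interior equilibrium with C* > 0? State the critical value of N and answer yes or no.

The predator equation gives dC/dt > 0 only when N > 0.701/0.00289 = 243.
Without the predator, N → K = 95. Since 95 < 243, the predator cannot invade.

Threshold N = 243; K < 243, so no, the predator goes extinct.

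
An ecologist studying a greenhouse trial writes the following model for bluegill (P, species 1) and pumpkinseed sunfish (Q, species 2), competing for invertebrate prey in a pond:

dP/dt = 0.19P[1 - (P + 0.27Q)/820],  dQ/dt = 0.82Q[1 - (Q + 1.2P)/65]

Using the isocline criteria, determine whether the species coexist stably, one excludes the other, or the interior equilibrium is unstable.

Compare the nullcline intercepts: K1/α12 = 820/0.27 = 3040 > K2 = 65; K2/α21 = 65/1.2 = 54.2 < K1 = 820.
Since the inequalities point opposite ways, species 1 can invade but species 2 cannot.

species 1 excludes species 2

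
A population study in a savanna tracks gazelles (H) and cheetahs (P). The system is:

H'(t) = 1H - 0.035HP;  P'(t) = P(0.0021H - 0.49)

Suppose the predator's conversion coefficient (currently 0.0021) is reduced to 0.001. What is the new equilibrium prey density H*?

At the interior fixed point, setting dP/dt = 0 with P > 0 fixes H* = (predator death rate)/(HP coefficient) — independent of the other coefficients.
With the change, H* = 0.49/0.001 = 490; it rises from 233.

H* ≈ 490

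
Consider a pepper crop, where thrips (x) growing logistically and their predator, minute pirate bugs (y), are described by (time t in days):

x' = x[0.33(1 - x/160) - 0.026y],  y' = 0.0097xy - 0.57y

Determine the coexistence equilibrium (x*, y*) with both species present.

x* ≈ 58.8, y* ≈ 8.03

From dy/dt = 0 with y > 0: 0.0097x* = 0.57, so x* = 58.8.
Substitute into dx/dt = 0: 0.33(1 - 58.8/160) = 0.026y*.
The bracket is 0.633, giving y* = 0.209/0.026 = 8.03.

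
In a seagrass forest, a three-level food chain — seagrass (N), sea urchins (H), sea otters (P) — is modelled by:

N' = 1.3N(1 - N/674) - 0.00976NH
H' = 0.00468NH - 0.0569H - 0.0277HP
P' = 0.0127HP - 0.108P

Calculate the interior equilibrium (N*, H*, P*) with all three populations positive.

From dP/dt = 0: 0.0127H* = 0.108, so H* = 8.5.
From dN/dt = 0: 1.3(1 - N*/674) = 0.00976·8.5, giving N* = 674·(1 - 0.0638) = 631.
From dH/dt = 0: 0.00468·631 - 0.0569 = 0.0277P*, so P* = 2.9/0.0277 = 105.

N* ≈ 631, H* ≈ 8.5, P* ≈ 105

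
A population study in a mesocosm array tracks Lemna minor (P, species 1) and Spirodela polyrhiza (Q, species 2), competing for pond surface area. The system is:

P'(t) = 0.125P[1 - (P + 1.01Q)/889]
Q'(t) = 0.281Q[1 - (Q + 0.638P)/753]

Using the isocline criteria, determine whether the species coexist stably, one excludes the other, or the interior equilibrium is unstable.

Compare the nullcline intercepts: K1/α12 = 889/1.01 = 880 > K2 = 753; K2/α21 = 753/0.638 = 1180 > K1 = 889.
Since both inequalities hold, each species can invade when rare, so the interior equilibrium is stable.

stable coexistence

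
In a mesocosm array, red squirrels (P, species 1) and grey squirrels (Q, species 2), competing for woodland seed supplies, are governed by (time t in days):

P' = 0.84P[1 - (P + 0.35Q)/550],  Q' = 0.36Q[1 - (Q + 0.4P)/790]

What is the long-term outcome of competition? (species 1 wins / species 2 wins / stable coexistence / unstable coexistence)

stable coexistence

Compare the nullcline intercepts: K1/α12 = 550/0.35 = 1570 > K2 = 790; K2/α21 = 790/0.4 = 1980 > K1 = 550.
Since both inequalities hold, each species can invade when rare, so the interior equilibrium is stable.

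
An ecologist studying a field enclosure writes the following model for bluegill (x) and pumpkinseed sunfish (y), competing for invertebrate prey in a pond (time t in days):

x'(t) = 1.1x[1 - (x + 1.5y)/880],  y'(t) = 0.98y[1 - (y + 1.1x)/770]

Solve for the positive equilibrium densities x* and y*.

Setting both brackets to zero gives the nullclines x + 1.5y = 880 and 1.1x + y = 770.
Substituting y = 770 - 1.1x into the first: x(1 - 1.5·1.1) = 880 - 1.5·770.
So x* = -275/-0.65 = 423, and then y* = 770 - 1.1·423 = 305.

x* ≈ 423, y* ≈ 305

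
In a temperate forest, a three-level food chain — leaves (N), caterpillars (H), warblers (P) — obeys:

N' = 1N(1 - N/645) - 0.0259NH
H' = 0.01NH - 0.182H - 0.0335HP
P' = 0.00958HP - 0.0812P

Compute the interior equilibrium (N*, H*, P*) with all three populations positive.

N* ≈ 503, H* ≈ 8.48, P* ≈ 145

From dP/dt = 0: 0.00958H* = 0.0812, so H* = 8.48.
From dN/dt = 0: 1(1 - N*/645) = 0.0259·8.48, giving N* = 645·(1 - 0.22) = 503.
From dH/dt = 0: 0.01·503 - 0.182 = 0.0335P*, so P* = 4.85/0.0335 = 145.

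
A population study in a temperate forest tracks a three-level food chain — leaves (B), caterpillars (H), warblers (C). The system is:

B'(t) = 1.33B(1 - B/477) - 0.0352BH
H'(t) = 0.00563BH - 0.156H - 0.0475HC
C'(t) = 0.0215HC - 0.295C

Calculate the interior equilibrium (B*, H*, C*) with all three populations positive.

B* ≈ 304, H* ≈ 13.7, C* ≈ 32.7

From dC/dt = 0: 0.0215H* = 0.295, so H* = 13.7.
From dB/dt = 0: 1.33(1 - B*/477) = 0.0352·13.7, giving B* = 477·(1 - 0.363) = 304.
From dH/dt = 0: 0.00563·304 - 0.156 = 0.0475C*, so C* = 1.55/0.0475 = 32.7.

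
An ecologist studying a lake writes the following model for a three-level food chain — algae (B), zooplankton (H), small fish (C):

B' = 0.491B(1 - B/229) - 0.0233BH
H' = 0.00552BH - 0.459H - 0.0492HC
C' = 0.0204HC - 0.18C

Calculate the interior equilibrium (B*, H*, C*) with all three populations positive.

From dC/dt = 0: 0.0204H* = 0.18, so H* = 8.82.
From dB/dt = 0: 0.491(1 - B*/229) = 0.0233·8.82, giving B* = 229·(1 - 0.419) = 133.
From dH/dt = 0: 0.00552·133 - 0.459 = 0.0492C*, so C* = 0.276/0.0492 = 5.61.

B* ≈ 133, H* ≈ 8.82, C* ≈ 5.61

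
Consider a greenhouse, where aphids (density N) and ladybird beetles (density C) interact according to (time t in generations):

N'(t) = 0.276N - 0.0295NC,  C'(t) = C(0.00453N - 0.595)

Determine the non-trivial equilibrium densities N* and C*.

Set dC/dt = 0 with C > 0: 0.00453N - 0.595 = 0, so N* = 0.595/0.00453 = 131.
Set dN/dt = 0 with N > 0: 0.276 - 0.0295C = 0, so C* = 0.276/0.0295 = 9.36.

N* ≈ 131, C* ≈ 9.36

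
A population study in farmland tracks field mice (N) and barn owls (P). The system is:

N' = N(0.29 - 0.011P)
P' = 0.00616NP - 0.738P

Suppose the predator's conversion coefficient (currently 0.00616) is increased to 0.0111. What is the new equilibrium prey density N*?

At the interior fixed point, setting dP/dt = 0 with P > 0 fixes N* = (predator death rate)/(NP coefficient) — independent of the other coefficients.
With the change, N* = 0.738/0.0111 = 66.5; it falls from 120.

N* ≈ 66.5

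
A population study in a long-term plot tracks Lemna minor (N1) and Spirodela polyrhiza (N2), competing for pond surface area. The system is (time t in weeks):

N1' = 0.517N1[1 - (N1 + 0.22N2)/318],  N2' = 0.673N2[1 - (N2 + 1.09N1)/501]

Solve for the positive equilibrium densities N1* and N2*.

Setting both brackets to zero gives the nullclines N1 + 0.22N2 = 318 and 1.09N1 + N2 = 501.
Substituting N2 = 501 - 1.09N1 into the first: N1(1 - 0.22·1.09) = 318 - 0.22·501.
So N1* = 208/0.76 = 273, and then N2* = 501 - 1.09·273 = 203.

N1* ≈ 273, N2* ≈ 203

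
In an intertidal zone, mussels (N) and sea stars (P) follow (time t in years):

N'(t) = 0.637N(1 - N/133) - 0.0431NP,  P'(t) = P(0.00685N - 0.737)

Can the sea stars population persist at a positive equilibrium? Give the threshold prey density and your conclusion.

Threshold N = 108; K > 108, so yes, the predator persists.

The predator equation gives dP/dt > 0 only when N > 0.737/0.00685 = 108.
Without the predator, N → K = 133. Since 133 > 108, the predator can invade and persist.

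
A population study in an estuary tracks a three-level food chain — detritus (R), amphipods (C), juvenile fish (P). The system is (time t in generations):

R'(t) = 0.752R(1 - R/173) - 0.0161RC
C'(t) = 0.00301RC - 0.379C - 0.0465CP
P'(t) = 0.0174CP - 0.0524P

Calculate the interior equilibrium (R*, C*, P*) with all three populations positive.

R* ≈ 162, C* ≈ 3.01, P* ≈ 2.33

From dP/dt = 0: 0.0174C* = 0.0524, so C* = 3.01.
From dR/dt = 0: 0.752(1 - R*/173) = 0.0161·3.01, giving R* = 173·(1 - 0.0645) = 162.
From dC/dt = 0: 0.00301·162 - 0.379 = 0.0465P*, so P* = 0.108/0.0465 = 2.33.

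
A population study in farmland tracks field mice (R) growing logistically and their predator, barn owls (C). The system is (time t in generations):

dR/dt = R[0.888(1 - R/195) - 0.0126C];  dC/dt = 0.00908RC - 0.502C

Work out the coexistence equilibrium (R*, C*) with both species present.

From dC/dt = 0 with C > 0: 0.00908R* = 0.502, so R* = 55.3.
Substitute into dR/dt = 0: 0.888(1 - 55.3/195) = 0.0126C*.
The bracket is 0.716, giving C* = 0.636/0.0126 = 50.5.

R* ≈ 55.3, C* ≈ 50.5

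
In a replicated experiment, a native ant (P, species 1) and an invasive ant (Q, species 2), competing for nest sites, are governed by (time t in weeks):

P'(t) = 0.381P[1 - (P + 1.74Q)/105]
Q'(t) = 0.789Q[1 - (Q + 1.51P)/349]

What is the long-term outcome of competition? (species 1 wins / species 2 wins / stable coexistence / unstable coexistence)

species 2 excludes species 1

Compare the nullcline intercepts: K1/α12 = 105/1.74 = 60.3 < K2 = 349; K2/α21 = 349/1.51 = 231 > K1 = 105.
Since the inequalities point opposite ways, species 2 can invade but species 1 cannot.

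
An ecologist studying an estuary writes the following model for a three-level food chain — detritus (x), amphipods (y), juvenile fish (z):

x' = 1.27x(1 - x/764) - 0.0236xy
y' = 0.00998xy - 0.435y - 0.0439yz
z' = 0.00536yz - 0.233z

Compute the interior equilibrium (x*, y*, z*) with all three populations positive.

x* ≈ 147, y* ≈ 43.5, z* ≈ 23.5

From dz/dt = 0: 0.00536y* = 0.233, so y* = 43.5.
From dx/dt = 0: 1.27(1 - x*/764) = 0.0236·43.5, giving x* = 764·(1 - 0.808) = 147.
From dy/dt = 0: 0.00998·147 - 0.435 = 0.0439z*, so z* = 1.03/0.0439 = 23.5.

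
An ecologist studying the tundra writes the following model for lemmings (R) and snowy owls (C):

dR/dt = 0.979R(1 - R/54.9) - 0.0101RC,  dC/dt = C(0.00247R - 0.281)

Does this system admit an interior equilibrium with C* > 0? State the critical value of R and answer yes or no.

The predator equation gives dC/dt > 0 only when R > 0.281/0.00247 = 114.
Without the predator, R → K = 54.9. Since 54.9 < 114, the predator cannot invade.

Threshold R = 114; K < 114, so no, the predator goes extinct.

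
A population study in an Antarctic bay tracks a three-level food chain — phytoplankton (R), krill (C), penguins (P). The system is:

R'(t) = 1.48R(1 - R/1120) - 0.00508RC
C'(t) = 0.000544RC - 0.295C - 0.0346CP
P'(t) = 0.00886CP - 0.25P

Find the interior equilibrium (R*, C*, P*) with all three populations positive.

From dP/dt = 0: 0.00886C* = 0.25, so C* = 28.2.
From dR/dt = 0: 1.48(1 - R*/1120) = 0.00508·28.2, giving R* = 1120·(1 - 0.0969) = 1010.
From dC/dt = 0: 0.000544·1010 - 0.295 = 0.0346P*, so P* = 0.255/0.0346 = 7.38.

R* ≈ 1010, C* ≈ 28.2, P* ≈ 7.38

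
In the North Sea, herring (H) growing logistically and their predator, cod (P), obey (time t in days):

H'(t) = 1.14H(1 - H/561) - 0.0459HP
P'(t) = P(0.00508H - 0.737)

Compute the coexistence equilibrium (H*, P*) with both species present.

H* ≈ 145, P* ≈ 18.4

From dP/dt = 0 with P > 0: 0.00508H* = 0.737, so H* = 145.
Substitute into dH/dt = 0: 1.14(1 - 145/561) = 0.0459P*.
The bracket is 0.741, giving P* = 0.845/0.0459 = 18.4.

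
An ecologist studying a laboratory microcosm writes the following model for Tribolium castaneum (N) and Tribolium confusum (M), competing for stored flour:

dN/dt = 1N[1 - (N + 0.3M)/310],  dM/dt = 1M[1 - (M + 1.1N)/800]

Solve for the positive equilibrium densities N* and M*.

N* ≈ 104, M* ≈ 685

Setting both brackets to zero gives the nullclines N + 0.3M = 310 and 1.1N + M = 800.
Substituting M = 800 - 1.1N into the first: N(1 - 0.3·1.1) = 310 - 0.3·800.
So N* = 70/0.67 = 104, and then M* = 800 - 1.1·104 = 685.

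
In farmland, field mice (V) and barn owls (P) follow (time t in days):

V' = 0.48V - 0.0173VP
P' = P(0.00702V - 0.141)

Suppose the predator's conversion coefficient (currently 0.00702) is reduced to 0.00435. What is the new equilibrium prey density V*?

V* ≈ 32.4

At the interior fixed point, setting dP/dt = 0 with P > 0 fixes V* = (predator death rate)/(VP coefficient) — independent of the other coefficients.
With the change, V* = 0.141/0.00435 = 32.4; it rises from 20.1.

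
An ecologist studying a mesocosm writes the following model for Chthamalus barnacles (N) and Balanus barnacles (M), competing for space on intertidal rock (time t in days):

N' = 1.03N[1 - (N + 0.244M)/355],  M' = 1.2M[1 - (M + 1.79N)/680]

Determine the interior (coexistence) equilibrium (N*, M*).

N* ≈ 336, M* ≈ 79.1

Setting both brackets to zero gives the nullclines N + 0.244M = 355 and 1.79N + M = 680.
Substituting M = 680 - 1.79N into the first: N(1 - 0.244·1.79) = 355 - 0.244·680.
So N* = 189/0.563 = 336, and then M* = 680 - 1.79·336 = 79.1.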